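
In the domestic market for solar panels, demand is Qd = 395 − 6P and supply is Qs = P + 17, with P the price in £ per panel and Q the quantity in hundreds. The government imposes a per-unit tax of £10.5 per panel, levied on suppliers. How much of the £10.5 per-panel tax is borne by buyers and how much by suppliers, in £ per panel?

Without the tax, 395 − 6P = P + 17 gives 7P = 378, so P* = £54 and Q* = 71.
With the tax collected from suppliers, supply shifts: Qs = (P − 10.5) + 17.
Solving gives Q = 62 with buyers paying £55.5 and suppliers receiving £45 (the £10.5 wedge).
Burden on buyers: £1.5; on suppliers: £9. (They sum to £10.5.)
The less price-elastic side of the market bears the larger share of a per-unit tax.

Buyers bear £1.5 per panel; suppliers bear £9 per panel.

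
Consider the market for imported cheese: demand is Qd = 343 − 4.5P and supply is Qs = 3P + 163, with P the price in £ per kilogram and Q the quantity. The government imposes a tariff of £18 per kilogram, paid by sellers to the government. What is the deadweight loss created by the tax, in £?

Before the tax: set 343 − 4.5P = 3P + 163 → P* = £24, Q* = 235.
With the tax collected from sellers, supply shifts: Qs = 3(P − 18) + 163.
Solving gives Q = 202.6 with buyers paying £31.2 and sellers receiving £13.2 (the £18 wedge).
Quantity falls by |ΔQ| = |235 − 202.6| = 32.4.
DWL = ½ · t · |ΔQ| = ½ · 18 · 32.4 = £291.6.

Deadweight loss = £291.6.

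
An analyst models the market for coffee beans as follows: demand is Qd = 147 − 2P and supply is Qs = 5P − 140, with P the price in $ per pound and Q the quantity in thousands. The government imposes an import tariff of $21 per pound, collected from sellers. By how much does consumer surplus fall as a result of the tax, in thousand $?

Without the tax, 147 − 2P = 5P − 140 gives 7P = 287, so P* = $41 and Q* = 65.
With the tax collected from sellers, supply shifts: Qs = 5(P − 21) − 140.
Solving gives Q = 35 with buyers paying $56 and sellers receiving $35 (the $21 wedge).
ΔCS is the trapezoid between Q = 35 and Q = 65 of height $15: ½ · (65 + 35) · 15 = $750.

Consumer surplus falls by $750 thousand.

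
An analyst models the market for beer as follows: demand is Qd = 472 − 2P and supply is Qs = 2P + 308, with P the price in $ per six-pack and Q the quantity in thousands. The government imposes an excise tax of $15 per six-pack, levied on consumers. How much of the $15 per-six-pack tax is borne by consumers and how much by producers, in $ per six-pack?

Without the tax, 472 − 2P = 2P + 308 gives 4P = 164, so P* = $41 and Q* = 390.
With the tax collected from consumers, demand (in seller-price terms) shifts: Qd = 472 − 2(P + 15).
Solving gives Q = 375 with consumers paying $48.5 and producers receiving $33.5 (the $15 wedge).
Burden on consumers: $7.5; on producers: $7.5. (They sum to $15.)

Consumers bear $7.5 per six-pack; producers bear $7.5 per six-pack.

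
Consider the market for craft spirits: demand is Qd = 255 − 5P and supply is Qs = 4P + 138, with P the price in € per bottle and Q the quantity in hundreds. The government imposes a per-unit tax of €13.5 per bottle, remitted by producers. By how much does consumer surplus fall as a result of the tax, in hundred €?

Without the tax, 255 − 5P = 4P + 138 gives 9P = 117, so P* = €13 and Q* = 190.
With the tax collected from producers, supply shifts: Qs = 4(P − 13.5) + 138.
New equilibrium: consumers pay €19, producers receive €5.5, Q = 160. (Wedge: Pb − Ps = 13.5.)
ΔCS is the trapezoid between Q = 160 and Q = 190 of height €6: ½ · (190 + 160) · 6 = €1050.

Consumer surplus falls by €1050 hundred.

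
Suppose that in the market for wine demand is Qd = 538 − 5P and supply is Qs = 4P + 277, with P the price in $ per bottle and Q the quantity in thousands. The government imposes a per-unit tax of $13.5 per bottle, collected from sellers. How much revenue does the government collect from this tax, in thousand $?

Without the tax, 538 − 5P = 4P + 277 gives 9P = 261, so P* = $29 and Q* = 393.
With the tax collected from sellers, supply shifts: Qs = 4(P − 13.5) + 277.
Solving gives Q = 363 with buyers paying $35 and sellers receiving $21.5 (the $13.5 wedge).
Revenue = t · Q = 13.5 · 363 = $4900.5.

Tax revenue = $4900.5 thousand.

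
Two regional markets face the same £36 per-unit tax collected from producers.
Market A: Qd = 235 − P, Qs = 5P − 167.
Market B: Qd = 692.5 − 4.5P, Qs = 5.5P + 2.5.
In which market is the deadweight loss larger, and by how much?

Market A: pre-tax P* = £67, Q* = 168; post-tax Q = 138; deadweight loss = £540.
Market B: pre-tax P* = £69, Q* = 382; post-tax Q = 292.9; deadweight loss = £1603.8.
Difference: £540 vs £1603.8 → market B is larger by £1063.8.

Market B, by £1063.8.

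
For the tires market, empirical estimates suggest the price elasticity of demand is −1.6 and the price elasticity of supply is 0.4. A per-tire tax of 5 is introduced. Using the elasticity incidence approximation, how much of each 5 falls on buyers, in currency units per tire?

Buyers bear ≈ 1 per tire.

Incidence ratio: buyers' share ≈ εs / (εs + |εd|) = 0.4 / (0.4 + 1.6) = 0.2.
So buyers bear ≈ 0.2 × 5 = 1; sellers bear 4.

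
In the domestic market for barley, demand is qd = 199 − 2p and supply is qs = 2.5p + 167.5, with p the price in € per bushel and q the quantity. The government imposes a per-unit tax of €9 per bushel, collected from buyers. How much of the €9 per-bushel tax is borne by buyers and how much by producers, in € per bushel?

Buyers bear €5 per bushel; producers bear €4 per bushel.

Before the tax: set 199 − 2p = 2.5p + 167.5 → p* = €7, q* = 185.
With the tax collected from buyers, demand (in seller-price terms) shifts: qd = 199 − 2(p + 9).
Solving gives q = 175 with buyers paying €12 and producers receiving €3 (the €9 wedge).
Burden on buyers: €5; on producers: €4. (They sum to €9.)
The less price-elastic side of the market bears the larger share of a per-unit tax.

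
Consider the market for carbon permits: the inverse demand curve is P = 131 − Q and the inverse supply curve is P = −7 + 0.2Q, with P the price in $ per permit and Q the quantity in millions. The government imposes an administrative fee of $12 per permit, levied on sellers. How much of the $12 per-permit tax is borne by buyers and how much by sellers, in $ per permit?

Inverting to Q(P) form: Qd = 131 − P; Qs = 5P + 35.
Without the tax, 131 − P = 5P + 35 gives 6P = 96, so P* = $16 and Q* = 115.
With the tax collected from sellers, supply shifts: Qs = 5(P − 12) + 35.
New equilibrium: buyers pay $26, sellers receive $14, Q = 105. (Wedge: Pb − Ps = 12.)
Burden on buyers: $10; on sellers: $2. (They sum to $12.)

Buyers bear $10 per permit; sellers bear $2 per permit.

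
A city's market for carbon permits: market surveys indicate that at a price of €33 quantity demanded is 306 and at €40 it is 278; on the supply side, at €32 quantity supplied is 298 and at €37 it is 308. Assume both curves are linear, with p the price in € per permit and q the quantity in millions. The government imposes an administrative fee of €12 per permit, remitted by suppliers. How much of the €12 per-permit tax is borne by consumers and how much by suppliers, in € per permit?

Consumers bear €4 per permit; suppliers bear €8 per permit.

Demand slope: (278 − 306)/(40 − 33) = -4, so qd = 438 − 4p.
Supply slope: (308 − 298)/(37 − 32) = 2, so qs = 2p + 234.
Without the tax, 438 − 4p = 2p + 234 gives 6p = 204, so p* = €34 and q* = 302.
With the tax collected from suppliers, supply shifts: qs = 2(p − 12) + 234.
New equilibrium: consumers pay €38, suppliers receive €26, q = 286. (Wedge: pb − ps = 12.)
Burden on consumers: €4; on suppliers: €8. (They sum to €12.)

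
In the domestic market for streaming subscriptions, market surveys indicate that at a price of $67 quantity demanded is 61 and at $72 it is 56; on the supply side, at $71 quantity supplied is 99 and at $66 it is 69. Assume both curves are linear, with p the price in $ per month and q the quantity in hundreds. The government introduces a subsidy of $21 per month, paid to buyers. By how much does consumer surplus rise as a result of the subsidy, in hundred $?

Consumer surplus rises by $1296 hundred.

Demand slope: (56 − 61)/(72 − 67) = -1, so qd = 128 − p.
Supply slope: (69 − 99)/(66 − 71) = 6, so qs = 6p − 327.
Before the subsidy: set 128 − p = 6p − 327 → p* = $65, q* = 63.
With a per-unit subsidy paid to buyers, each effectively pays p − 21, so demand becomes qd = 128 − (p − 21).
New equilibrium: buyers pay $47, suppliers receive $68, q = 81. (Wedge: pb − ps = −21.)
ΔCS is the trapezoid between Q = 81 and Q = 63 of height $18: ½ · (63 + 81) · 18 = $1296.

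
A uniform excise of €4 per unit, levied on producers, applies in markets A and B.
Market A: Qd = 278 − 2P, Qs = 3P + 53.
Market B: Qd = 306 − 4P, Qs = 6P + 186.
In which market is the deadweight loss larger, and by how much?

Market B, by €9.6.

Market A: pre-tax P* = €45, Q* = 188; post-tax Q = 183.2; deadweight loss = €9.6.
Market B: pre-tax P* = €12, Q* = 258; post-tax Q = 248.4; deadweight loss = €19.2.
Difference: €9.6 vs €19.2 → market B is larger by €9.6.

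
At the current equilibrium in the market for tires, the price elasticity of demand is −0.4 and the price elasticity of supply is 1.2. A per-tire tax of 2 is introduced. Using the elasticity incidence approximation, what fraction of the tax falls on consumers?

Consumers' share ≈ 0.75.

Incidence ratio: consumers' share ≈ εs / (εs + |εd|) = 1.2 / (1.2 + 0.4) = 0.75.
Supply is the more elastic side, so consumers bear the larger share.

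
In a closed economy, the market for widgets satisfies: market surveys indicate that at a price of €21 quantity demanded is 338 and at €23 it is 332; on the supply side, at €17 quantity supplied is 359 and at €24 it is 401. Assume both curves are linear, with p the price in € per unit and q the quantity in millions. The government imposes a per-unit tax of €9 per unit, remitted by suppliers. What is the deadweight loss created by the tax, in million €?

Deadweight loss = €81 million.

Demand slope: (332 − 338)/(23 − 21) = -3, so qd = 401 − 3p.
Supply slope: (401 − 359)/(24 − 17) = 6, so qs = 6p + 257.
Without the tax, 401 − 3p = 6p + 257 gives 9p = 144, so p* = €16 and q* = 353.
With the tax collected from suppliers, supply shifts: qs = 6(p − 9) + 257.
New equilibrium: buyers pay €22, suppliers receive €13, q = 335. (Wedge: pb − ps = 9.)
Quantity falls by |ΔQ| = |353 − 335| = 18.
DWL = ½ · t · |ΔQ| = ½ · 9 · 18 = €81.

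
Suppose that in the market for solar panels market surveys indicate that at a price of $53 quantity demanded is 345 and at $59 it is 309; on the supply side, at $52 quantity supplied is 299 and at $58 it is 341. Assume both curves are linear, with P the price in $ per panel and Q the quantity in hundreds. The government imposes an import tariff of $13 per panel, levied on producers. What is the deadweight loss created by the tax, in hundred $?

Demand slope: (309 − 345)/(59 − 53) = -6, so Qd = 663 − 6P.
Supply slope: (341 − 299)/(58 − 52) = 7, so Qs = 7P − 65.
Before the tax: set 663 − 6P = 7P − 65 → P* = $56, Q* = 327.
With the tax collected from producers, supply shifts: Qs = 7(P − 13) − 65.
Solving gives Q = 285 with buyers paying $63 and producers receiving $50 (the $13 wedge).
Quantity falls by |ΔQ| = |327 − 285| = 42.
DWL = ½ · t · |ΔQ| = ½ · 13 · 42 = $273.

Deadweight loss = $273 hundred.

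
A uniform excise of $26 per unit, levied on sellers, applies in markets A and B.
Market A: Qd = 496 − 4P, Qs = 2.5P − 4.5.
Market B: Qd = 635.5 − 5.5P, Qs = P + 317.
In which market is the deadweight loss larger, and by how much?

Market A, by $234.

Market A: pre-tax P* = $77, Q* = 188; post-tax Q = 148; deadweight loss = $520.
Market B: pre-tax P* = $49, Q* = 366; post-tax Q = 344; deadweight loss = $286.
Difference: $520 vs $286 → market A is larger by $234.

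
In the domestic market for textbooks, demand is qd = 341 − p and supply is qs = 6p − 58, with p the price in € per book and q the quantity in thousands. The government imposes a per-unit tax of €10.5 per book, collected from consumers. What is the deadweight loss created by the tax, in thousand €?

Before the tax: set 341 − p = 6p − 58 → p* = €57, q* = 284.
With the tax collected from consumers, demand (in seller-price terms) shifts: qd = 341 − (p + 10.5).
Solving gives q = 275 with consumers paying €66 and suppliers receiving €55.5 (the €10.5 wedge).
Quantity falls by |ΔQ| = |284 − 275| = 9.
DWL = ½ · t · |ΔQ| = ½ · 10.5 · 9 = €47.25.

Deadweight loss = €47.25 thousand.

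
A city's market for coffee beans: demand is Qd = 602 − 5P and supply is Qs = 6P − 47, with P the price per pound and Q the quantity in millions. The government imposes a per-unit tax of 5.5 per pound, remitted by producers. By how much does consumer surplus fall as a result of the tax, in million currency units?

Consumer surplus falls by 898.5 million.

Before the tax: set 602 − 5P = 6P − 47 → P* = 59, Q* = 307.
With the tax collected from producers, supply shifts: Qs = 6(P − 5.5) − 47.
Solving gives Q = 292 with consumers paying 62 and producers receiving 56.5 (the 5.5 wedge).
ΔCS is the trapezoid between Q = 292 and Q = 307 of height 3: ½ · (307 + 292) · 3 = 898.5.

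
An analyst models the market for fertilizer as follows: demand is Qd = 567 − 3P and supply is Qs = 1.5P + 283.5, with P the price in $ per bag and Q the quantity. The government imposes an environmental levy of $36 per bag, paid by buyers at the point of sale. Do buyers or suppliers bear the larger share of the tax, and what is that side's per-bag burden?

Suppliers bear the larger share: $24 per bag.

Before the tax: set 567 − 3P = 1.5P + 283.5 → P* = $63, Q* = 378.
With the tax collected from buyers, demand (in seller-price terms) shifts: Qd = 567 − 3(P + 36).
New equilibrium: buyers pay $75, suppliers receive $39, Q = 342. (Wedge: Pb − Ps = 36.)
Per-bag burden: buyers $12, suppliers $24.
Suppliers take the larger share because supply is less price-elastic here (demand slope 3 vs supply slope 1.5).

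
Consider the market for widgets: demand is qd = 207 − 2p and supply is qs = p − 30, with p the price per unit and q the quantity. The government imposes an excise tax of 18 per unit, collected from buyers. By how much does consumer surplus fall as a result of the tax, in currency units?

Consumer surplus falls by 258.

Without the tax, 207 − 2p = p − 30 gives 3p = 237, so p* = 79 and q* = 49.
With the tax collected from buyers, demand (in seller-price terms) shifts: qd = 207 − 2(p + 18).
New equilibrium: buyers pay 85, producers receive 67, q = 37. (Wedge: pb − ps = 18.)
ΔCS is the trapezoid between Q = 37 and Q = 49 of height 6: ½ · (49 + 37) · 6 = 258.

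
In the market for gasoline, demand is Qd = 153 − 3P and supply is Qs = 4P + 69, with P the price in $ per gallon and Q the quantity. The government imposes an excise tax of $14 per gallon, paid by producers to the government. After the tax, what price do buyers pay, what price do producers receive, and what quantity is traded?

Buyers pay $20; producers receive $6; quantity = 93.

Without the tax, 153 − 3P = 4P + 69 gives 7P = 84, so P* = $12 and Q* = 117.
With the tax collected from producers, supply shifts: Qs = 4(P − 14) + 69.
Solving gives Q = 93 with buyers paying $20 and producers receiving $6 (the $14 wedge).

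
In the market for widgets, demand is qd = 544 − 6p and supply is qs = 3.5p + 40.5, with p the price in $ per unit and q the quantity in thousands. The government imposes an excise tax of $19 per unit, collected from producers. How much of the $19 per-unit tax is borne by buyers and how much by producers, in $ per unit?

Before the tax: set 544 − 6p = 3.5p + 40.5 → p* = $53, q* = 226.
With the tax collected from producers, supply shifts: qs = 3.5(p − 19) + 40.5.
Solving gives q = 184 with buyers paying $60 and producers receiving $41 (the $19 wedge).
Burden on buyers: $7; on producers: $12. (They sum to $19.)

Buyers bear $7 per unit; producers bear $12 per unit.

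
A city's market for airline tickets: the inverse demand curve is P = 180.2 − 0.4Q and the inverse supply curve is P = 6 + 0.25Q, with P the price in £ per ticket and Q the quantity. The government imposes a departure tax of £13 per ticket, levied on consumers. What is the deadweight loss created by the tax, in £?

Deadweight loss = £130.

Rewrite in direct form: Qd = 450.5 − 2.5P and Qs = 4P − 24.
Before the tax: set 450.5 − 2.5P = 4P − 24 → P* = £73, Q* = 268.
With the tax collected from consumers, demand (in seller-price terms) shifts: Qd = 450.5 − 2.5(P + 13).
New equilibrium: consumers pay £81, producers receive £68, Q = 248. (Wedge: Pb − Ps = 13.)
Quantity falls by |ΔQ| = |268 − 248| = 20.
DWL = ½ · t · |ΔQ| = ½ · 13 · 20 = £130.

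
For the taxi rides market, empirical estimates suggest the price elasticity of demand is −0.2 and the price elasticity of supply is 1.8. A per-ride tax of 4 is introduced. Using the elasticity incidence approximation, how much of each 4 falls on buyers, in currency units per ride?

Incidence ratio: buyers' share ≈ εs / (εs + |εd|) = 1.8 / (1.8 + 0.2) = 0.9.
So buyers bear ≈ 0.9 × 4 = 3.6; producers bear 0.4.

Buyers bear ≈ 3.6 per ride.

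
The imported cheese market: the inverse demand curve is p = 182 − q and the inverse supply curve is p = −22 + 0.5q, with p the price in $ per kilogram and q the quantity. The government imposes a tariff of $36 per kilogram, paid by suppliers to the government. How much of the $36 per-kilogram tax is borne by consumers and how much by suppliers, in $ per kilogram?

Inverting to q(p) form: qd = 182 − p; qs = 2p + 44.
Without the tax, 182 − p = 2p + 44 gives 3p = 138, so p* = $46 and q* = 136.
With the tax collected from suppliers, supply shifts: qs = 2(p − 36) + 44.
New equilibrium: consumers pay $70, suppliers receive $34, q = 112. (Wedge: pb − ps = 36.)
Burden on consumers: $24; on suppliers: $12. (They sum to $36.)
The less price-elastic side of the market bears the larger share of a per-unit tax.

Consumers bear $24 per kilogram; suppliers bear $12 per kilogram.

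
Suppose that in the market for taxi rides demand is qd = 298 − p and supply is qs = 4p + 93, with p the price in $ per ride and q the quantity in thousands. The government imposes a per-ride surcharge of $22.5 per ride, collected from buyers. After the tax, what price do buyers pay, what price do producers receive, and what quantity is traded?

Buyers pay $59; producers receive $36.5; quantity = 239.

Without the tax, 298 − p = 4p + 93 gives 5p = 205, so p* = $41 and q* = 257.
With the tax collected from buyers, demand (in seller-price terms) shifts: qd = 298 − (p + 22.5).
New equilibrium: buyers pay $59, producers receive $36.5, q = 239. (Wedge: pb − ps = 22.5.)
The less price-elastic side of the market bears the larger share of a per-unit tax.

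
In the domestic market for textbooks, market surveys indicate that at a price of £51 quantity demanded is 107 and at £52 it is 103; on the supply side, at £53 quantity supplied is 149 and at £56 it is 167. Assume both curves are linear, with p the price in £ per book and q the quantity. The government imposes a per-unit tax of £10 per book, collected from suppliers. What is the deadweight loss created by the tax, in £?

Demand slope: (103 − 107)/(52 − 51) = -4, so qd = 311 − 4p.
Supply slope: (167 − 149)/(56 − 53) = 6, so qs = 6p − 169.
Without the tax, 311 − 4p = 6p − 169 gives 10p = 480, so p* = £48 and q* = 119.
With the tax collected from suppliers, supply shifts: qs = 6(p − 10) − 169.
New equilibrium: buyers pay £54, suppliers receive £44, q = 95. (Wedge: pb − ps = 10.)
Quantity falls by |ΔQ| = |119 − 95| = 24.
DWL = ½ · t · |ΔQ| = ½ · 10 · 24 = £120.

Deadweight loss = £120.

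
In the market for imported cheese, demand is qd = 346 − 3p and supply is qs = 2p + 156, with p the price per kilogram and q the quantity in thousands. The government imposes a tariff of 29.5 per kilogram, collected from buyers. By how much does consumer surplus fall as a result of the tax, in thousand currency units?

Consumer surplus falls by 2528.74 thousand.

Without the tax, 346 − 3p = 2p + 156 gives 5p = 190, so p* = 38 and q* = 232.
With the tax collected from buyers, demand (in seller-price terms) shifts: qd = 346 − 3(p + 29.5).
New equilibrium: buyers pay 49.8, producers receive 20.3, q = 196.6. (Wedge: pb − ps = 29.5.)
ΔCS is the trapezoid between Q = 196.6 and Q = 232 of height 11.8: ½ · (232 + 196.6) · 11.8 = 2528.74.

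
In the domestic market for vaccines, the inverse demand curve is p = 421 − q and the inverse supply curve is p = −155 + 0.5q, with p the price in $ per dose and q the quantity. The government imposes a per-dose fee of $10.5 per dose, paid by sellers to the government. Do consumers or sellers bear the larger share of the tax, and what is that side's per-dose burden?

Rewrite in direct form: qd = 421 − p and qs = 2p + 310.
Without the tax, 421 − p = 2p + 310 gives 3p = 111, so p* = $37 and q* = 384.
With the tax collected from sellers, supply shifts: qs = 2(p − 10.5) + 310.
New equilibrium: consumers pay $44, sellers receive $33.5, q = 377. (Wedge: pb − ps = 10.5.)
Per-dose burden: consumers $7, sellers $3.5.
Consumers take the larger share because demand is less price-elastic here (demand slope 1 vs supply slope 2).

Consumers bear the larger share: $7 per dose.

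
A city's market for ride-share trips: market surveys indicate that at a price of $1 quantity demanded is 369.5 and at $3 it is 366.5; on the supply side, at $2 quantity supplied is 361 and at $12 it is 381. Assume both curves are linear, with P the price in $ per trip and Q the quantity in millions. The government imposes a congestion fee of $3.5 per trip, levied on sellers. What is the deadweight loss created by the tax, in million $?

Deadweight loss = $5.25 million.

Demand slope: (366.5 − 369.5)/(3 − 1) = -1.5, so Qd = 371 − 1.5P.
Supply slope: (381 − 361)/(12 − 2) = 2, so Qs = 2P + 357.
Without the tax, 371 − 1.5P = 2P + 357 gives 3.5P = 14, so P* = $4 and Q* = 365.
With the tax collected from sellers, supply shifts: Qs = 2(P − 3.5) + 357.
New equilibrium: consumers pay $6, sellers receive $2.5, Q = 362. (Wedge: Pb − Ps = 3.5.)
Quantity falls by |ΔQ| = |365 − 362| = 3.
DWL = ½ · t · |ΔQ| = ½ · 3.5 · 3 = $5.25.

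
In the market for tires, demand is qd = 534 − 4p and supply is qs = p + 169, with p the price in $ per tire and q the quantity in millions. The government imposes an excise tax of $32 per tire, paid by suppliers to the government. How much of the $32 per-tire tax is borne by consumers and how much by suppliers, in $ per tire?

Without the tax, 534 − 4p = p + 169 gives 5p = 365, so p* = $73 and q* = 242.
With the tax collected from suppliers, supply shifts: qs = (p − 32) + 169.
New equilibrium: consumers pay $79.4, suppliers receive $47.4, q = 216.4. (Wedge: pb − ps = 32.)
Burden on consumers: $6.4; on suppliers: $25.6. (They sum to $32.)

Consumers bear $6.4 per tire; suppliers bear $25.6 per tire.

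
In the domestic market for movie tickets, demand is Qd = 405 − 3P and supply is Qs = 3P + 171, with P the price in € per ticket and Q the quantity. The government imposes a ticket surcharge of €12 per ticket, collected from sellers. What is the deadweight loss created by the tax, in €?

Deadweight loss = €108.

Before the tax: set 405 − 3P = 3P + 171 → P* = €39, Q* = 288.
With the tax collected from sellers, supply shifts: Qs = 3(P − 12) + 171.
Solving gives Q = 270 with buyers paying €45 and sellers receiving €33 (the €12 wedge).
Quantity falls by |ΔQ| = |288 − 270| = 18.
DWL = ½ · t · |ΔQ| = ½ · 12 · 18 = €108.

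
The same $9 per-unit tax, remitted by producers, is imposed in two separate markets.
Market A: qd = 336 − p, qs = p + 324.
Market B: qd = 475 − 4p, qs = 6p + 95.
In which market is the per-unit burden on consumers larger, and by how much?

Market B, by $0.9.

Market A: pre-tax p* = $6, q* = 330; post-tax q = 325.5; per-unit burden on consumers = $4.5.
Market B: pre-tax p* = $38, q* = 323; post-tax q = 301.4; per-unit burden on consumers = $5.4.
Difference: $4.5 vs $5.4 → market B is larger by $0.9.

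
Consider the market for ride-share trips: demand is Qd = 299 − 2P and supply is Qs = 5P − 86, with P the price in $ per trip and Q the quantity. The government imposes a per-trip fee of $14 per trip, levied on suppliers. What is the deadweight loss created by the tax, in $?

Deadweight loss = $140.

Without the tax, 299 − 2P = 5P − 86 gives 7P = 385, so P* = $55 and Q* = 189.
With the tax collected from suppliers, supply shifts: Qs = 5(P − 14) − 86.
Solving gives Q = 169 with buyers paying $65 and suppliers receiving $51 (the $14 wedge).
Quantity falls by |ΔQ| = |189 − 169| = 20.
DWL = ½ · t · |ΔQ| = ½ · 14 · 20 = $140.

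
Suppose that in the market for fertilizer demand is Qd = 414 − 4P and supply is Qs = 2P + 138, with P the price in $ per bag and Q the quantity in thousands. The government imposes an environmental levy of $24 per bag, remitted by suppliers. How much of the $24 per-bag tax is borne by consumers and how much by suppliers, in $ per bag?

Consumers bear $8 per bag; suppliers bear $16 per bag.

Before the tax: set 414 − 4P = 2P + 138 → P* = $46, Q* = 230.
With the tax collected from suppliers, supply shifts: Qs = 2(P − 24) + 138.
New equilibrium: consumers pay $54, suppliers receive $30, Q = 198. (Wedge: Pb − Ps = 24.)
Burden on consumers: $8; on suppliers: $16. (They sum to $24.)
The less price-elastic side of the market bears the larger share of a per-unit tax.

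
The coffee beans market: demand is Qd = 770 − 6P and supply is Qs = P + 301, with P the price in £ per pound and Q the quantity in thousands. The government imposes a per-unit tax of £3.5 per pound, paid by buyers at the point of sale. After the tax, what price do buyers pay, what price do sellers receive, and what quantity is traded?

Buyers pay £67.5; sellers receive £64; quantity = 365.

Before the tax: set 770 − 6P = P + 301 → P* = £67, Q* = 368.
With the tax collected from buyers, demand (in seller-price terms) shifts: Qd = 770 − 6(P + 3.5).
Solving gives Q = 365 with buyers paying £67.5 and sellers receiving £64 (the £3.5 wedge).
The less price-elastic side of the market bears the larger share of a per-unit tax.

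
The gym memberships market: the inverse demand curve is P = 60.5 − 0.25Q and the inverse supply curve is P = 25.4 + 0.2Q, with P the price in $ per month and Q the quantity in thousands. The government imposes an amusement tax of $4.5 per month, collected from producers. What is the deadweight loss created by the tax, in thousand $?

Deadweight loss = $22.5 thousand.

Rewrite in direct form: Qd = 242 − 4P and Qs = 5P − 127.
Without the tax, 242 − 4P = 5P − 127 gives 9P = 369, so P* = $41 and Q* = 78.
With the tax collected from producers, supply shifts: Qs = 5(P − 4.5) − 127.
Solving gives Q = 68 with buyers paying $43.5 and producers receiving $39 (the $4.5 wedge).
Quantity falls by |ΔQ| = |78 − 68| = 10.
DWL = ½ · t · |ΔQ| = ½ · 4.5 · 10 = $22.5.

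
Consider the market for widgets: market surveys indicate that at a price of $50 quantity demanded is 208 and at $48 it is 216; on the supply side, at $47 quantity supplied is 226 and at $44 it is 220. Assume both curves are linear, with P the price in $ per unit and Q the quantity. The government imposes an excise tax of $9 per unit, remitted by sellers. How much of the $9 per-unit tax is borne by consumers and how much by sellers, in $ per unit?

Consumers bear $3 per unit; sellers bear $6 per unit.

Demand slope: (216 − 208)/(48 − 50) = -4, so Qd = 408 − 4P.
Supply slope: (220 − 226)/(44 − 47) = 2, so Qs = 2P + 132.
Before the tax: set 408 − 4P = 2P + 132 → P* = $46, Q* = 224.
With the tax collected from sellers, supply shifts: Qs = 2(P − 9) + 132.
Solving gives Q = 212 with consumers paying $49 and sellers receiving $40 (the $9 wedge).
Burden on consumers: $3; on sellers: $6. (They sum to $9.)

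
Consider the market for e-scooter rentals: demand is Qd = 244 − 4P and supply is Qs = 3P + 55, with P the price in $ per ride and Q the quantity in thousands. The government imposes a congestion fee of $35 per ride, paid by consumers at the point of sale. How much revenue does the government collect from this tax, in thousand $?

Tax revenue = $2660 thousand.

Before the tax: set 244 − 4P = 3P + 55 → P* = $27, Q* = 136.
With the tax collected from consumers, demand (in seller-price terms) shifts: Qd = 244 − 4(P + 35).
New equilibrium: consumers pay $42, sellers receive $7, Q = 76. (Wedge: Pb − Ps = 35.)
Revenue = t · Q = 35 · 76 = $2660.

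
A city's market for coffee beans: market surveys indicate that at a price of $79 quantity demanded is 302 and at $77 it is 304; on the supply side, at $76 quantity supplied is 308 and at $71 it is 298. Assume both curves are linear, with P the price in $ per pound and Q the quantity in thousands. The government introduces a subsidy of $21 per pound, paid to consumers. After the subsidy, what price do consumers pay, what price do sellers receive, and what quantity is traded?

Consumers pay $61; sellers receive $82; quantity = 320.

Demand slope: (304 − 302)/(77 − 79) = -1, so Qd = 381 − P.
Supply slope: (298 − 308)/(71 − 76) = 2, so Qs = 2P + 156.
Before the subsidy: set 381 − P = 2P + 156 → P* = $75, Q* = 306.
With a per-unit subsidy paid to consumers, each effectively pays P − 21, so demand becomes Qd = 381 − (P − 21).
Solving gives Q = 320 with consumers paying $61 and sellers receiving $82 (the $21 wedge).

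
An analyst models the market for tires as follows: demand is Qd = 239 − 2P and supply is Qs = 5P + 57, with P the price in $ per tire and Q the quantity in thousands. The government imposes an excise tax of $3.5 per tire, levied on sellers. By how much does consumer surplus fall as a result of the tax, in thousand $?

Consumer surplus falls by $461.25 thousand.

Before the tax: set 239 − 2P = 5P + 57 → P* = $26, Q* = 187.
With the tax collected from sellers, supply shifts: Qs = 5(P − 3.5) + 57.
Solving gives Q = 182 with buyers paying $28.5 and sellers receiving $25 (the $3.5 wedge).
ΔCS is the trapezoid between Q = 182 and Q = 187 of height $2.5: ½ · (187 + 182) · 2.5 = $461.25.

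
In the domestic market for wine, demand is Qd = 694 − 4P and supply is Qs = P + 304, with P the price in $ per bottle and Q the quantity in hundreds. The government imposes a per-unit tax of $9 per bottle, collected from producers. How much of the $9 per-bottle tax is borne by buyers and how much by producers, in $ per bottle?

Buyers bear $1.8 per bottle; producers bear $7.2 per bottle.

Without the tax, 694 − 4P = P + 304 gives 5P = 390, so P* = $78 and Q* = 382.
With the tax collected from producers, supply shifts: Qs = (P − 9) + 304.
New equilibrium: buyers pay $79.8, producers receive $70.8, Q = 374.8. (Wedge: Pb − Ps = 9.)
Burden on buyers: $1.8; on producers: $7.2. (They sum to $9.)
The less price-elastic side of the market bears the larger share of a per-unit tax.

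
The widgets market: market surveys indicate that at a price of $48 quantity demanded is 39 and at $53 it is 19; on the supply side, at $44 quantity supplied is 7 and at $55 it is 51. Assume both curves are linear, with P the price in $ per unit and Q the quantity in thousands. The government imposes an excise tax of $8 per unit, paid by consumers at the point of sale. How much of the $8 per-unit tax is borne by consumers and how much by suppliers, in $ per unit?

Consumers bear $4 per unit; suppliers bear $4 per unit.

Demand slope: (19 − 39)/(53 − 48) = -4, so Qd = 231 − 4P.
Supply slope: (51 − 7)/(55 − 44) = 4, so Qs = 4P − 169.
Before the tax: set 231 − 4P = 4P − 169 → P* = $50, Q* = 31.
With the tax collected from consumers, demand (in seller-price terms) shifts: Qd = 231 − 4(P + 8).
Solving gives Q = 15 with consumers paying $54 and suppliers receiving $46 (the $8 wedge).
Burden on consumers: $4; on suppliers: $4. (They sum to $8.)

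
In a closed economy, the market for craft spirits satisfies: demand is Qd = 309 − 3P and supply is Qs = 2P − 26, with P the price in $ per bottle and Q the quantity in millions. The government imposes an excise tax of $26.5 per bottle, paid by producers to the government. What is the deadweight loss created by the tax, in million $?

Without the tax, 309 − 3P = 2P − 26 gives 5P = 335, so P* = $67 and Q* = 108.
With the tax collected from producers, supply shifts: Qs = 2(P − 26.5) − 26.
Solving gives Q = 76.2 with consumers paying $77.6 and producers receiving $51.1 (the $26.5 wedge).
Quantity falls by |ΔQ| = |108 − 76.2| = 31.8.
DWL = ½ · t · |ΔQ| = ½ · 26.5 · 31.8 = $421.35.

Deadweight loss = $421.35 million.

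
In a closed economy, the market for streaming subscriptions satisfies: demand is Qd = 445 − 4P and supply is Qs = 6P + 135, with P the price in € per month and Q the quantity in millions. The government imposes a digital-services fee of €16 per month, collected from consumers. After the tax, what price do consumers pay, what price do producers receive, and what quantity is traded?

Consumers pay €40.6; producers receive €24.6; quantity = 282.6.

Before the tax: set 445 − 4P = 6P + 135 → P* = €31, Q* = 321.
With the tax collected from consumers, demand (in seller-price terms) shifts: Qd = 445 − 4(P + 16).
New equilibrium: consumers pay €40.6, producers receive €24.6, Q = 282.6. (Wedge: Pb − Ps = 16.)
The less price-elastic side of the market bears the larger share of a per-unit tax.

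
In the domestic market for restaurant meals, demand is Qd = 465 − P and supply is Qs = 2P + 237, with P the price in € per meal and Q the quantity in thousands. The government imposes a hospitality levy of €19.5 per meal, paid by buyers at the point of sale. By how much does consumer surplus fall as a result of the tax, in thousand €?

Consumer surplus falls by €4972.5 thousand.

Before the tax: set 465 − P = 2P + 237 → P* = €76, Q* = 389.
With the tax collected from buyers, demand (in seller-price terms) shifts: Qd = 465 − (P + 19.5).
Solving gives Q = 376 with buyers paying €89 and producers receiving €69.5 (the €19.5 wedge).
ΔCS is the trapezoid between Q = 376 and Q = 389 of height €13: ½ · (389 + 376) · 13 = €4972.5.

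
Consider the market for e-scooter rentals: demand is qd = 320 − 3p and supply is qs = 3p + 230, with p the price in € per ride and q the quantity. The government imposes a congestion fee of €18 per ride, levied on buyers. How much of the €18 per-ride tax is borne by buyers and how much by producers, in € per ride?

Without the tax, 320 − 3p = 3p + 230 gives 6p = 90, so p* = €15 and q* = 275.
With the tax collected from buyers, demand (in seller-price terms) shifts: qd = 320 − 3(p + 18).
New equilibrium: buyers pay €24, producers receive €6, q = 248. (Wedge: pb − ps = 18.)
Burden on buyers: €9; on producers: €9. (They sum to €18.)
The less price-elastic side of the market bears the larger share of a per-unit tax.

Buyers bear €9 per ride; producers bear €9 per ride.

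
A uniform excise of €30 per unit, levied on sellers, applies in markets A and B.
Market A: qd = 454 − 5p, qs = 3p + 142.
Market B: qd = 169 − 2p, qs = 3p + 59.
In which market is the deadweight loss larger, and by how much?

Market A, by €303.75.

Market A: pre-tax p* = €39, q* = 259; post-tax q = 202.75; deadweight loss = €843.75.
Market B: pre-tax p* = €22, q* = 125; post-tax q = 89; deadweight loss = €540.
Difference: €843.75 vs €540 → market A is larger by €303.75.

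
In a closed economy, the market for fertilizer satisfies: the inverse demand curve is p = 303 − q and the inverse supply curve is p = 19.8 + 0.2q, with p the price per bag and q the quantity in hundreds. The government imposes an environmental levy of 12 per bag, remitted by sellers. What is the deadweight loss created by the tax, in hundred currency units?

Deadweight loss = 60 hundred.

Rewrite in direct form: qd = 303 − p and qs = 5p − 99.
Without the tax, 303 − p = 5p − 99 gives 6p = 402, so p* = 67 and q* = 236.
With the tax collected from sellers, supply shifts: qs = 5(p − 12) − 99.
Solving gives q = 226 with buyers paying 77 and sellers receiving 65 (the 12 wedge).
Quantity falls by |ΔQ| = |236 − 226| = 10.
DWL = ½ · t · |ΔQ| = ½ · 12 · 10 = 60.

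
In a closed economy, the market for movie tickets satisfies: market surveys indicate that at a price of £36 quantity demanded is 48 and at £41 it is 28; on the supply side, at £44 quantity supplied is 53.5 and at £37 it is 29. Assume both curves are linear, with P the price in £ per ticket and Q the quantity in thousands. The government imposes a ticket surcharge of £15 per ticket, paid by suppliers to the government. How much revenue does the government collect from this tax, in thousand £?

Tax revenue = £120 thousand.

Demand slope: (28 − 48)/(41 − 36) = -4, so Qd = 192 − 4P.
Supply slope: (29 − 53.5)/(37 − 44) = 3.5, so Qs = 3.5P − 100.5.
Before the tax: set 192 − 4P = 3.5P − 100.5 → P* = £39, Q* = 36.
With the tax collected from suppliers, supply shifts: Qs = 3.5(P − 15) − 100.5.
Solving gives Q = 8 with consumers paying £46 and suppliers receiving £31 (the £15 wedge).
Revenue = t · Q = 15 · 8 = £120.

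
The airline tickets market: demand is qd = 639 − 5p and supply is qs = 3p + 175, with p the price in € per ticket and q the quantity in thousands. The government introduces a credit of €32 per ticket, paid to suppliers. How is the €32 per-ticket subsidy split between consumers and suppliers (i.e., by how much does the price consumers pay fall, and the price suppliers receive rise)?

Before the subsidy: set 639 − 5p = 3p + 175 → p* = €58, q* = 349.
With a per-unit subsidy paid to suppliers, each receives p + 32 per unit sold, so supply becomes qs = 3(p + 32) + 175.
New equilibrium: consumers pay €46, suppliers receive €78, q = 409. (Wedge: pb − ps = −32.)
Gain to consumers: €12; to suppliers: €20. (They sum to €32.)

Consumers gain €12 per ticket; suppliers gain €20 per ticket.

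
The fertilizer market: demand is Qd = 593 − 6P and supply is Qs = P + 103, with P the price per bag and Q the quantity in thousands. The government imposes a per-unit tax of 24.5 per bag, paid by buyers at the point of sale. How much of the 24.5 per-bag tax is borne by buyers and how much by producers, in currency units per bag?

Buyers bear 3.5 per bag; producers bear 21 per bag.

Without the tax, 593 − 6P = P + 103 gives 7P = 490, so P* = 70 and Q* = 173.
With the tax collected from buyers, demand (in seller-price terms) shifts: Qd = 593 − 6(P + 24.5).
New equilibrium: buyers pay 73.5, producers receive 49, Q = 152. (Wedge: Pb − Ps = 24.5.)
Burden on buyers: 3.5; on producers: 21. (They sum to 24.5.)
The less price-elastic side of the market bears the larger share of a per-unit tax.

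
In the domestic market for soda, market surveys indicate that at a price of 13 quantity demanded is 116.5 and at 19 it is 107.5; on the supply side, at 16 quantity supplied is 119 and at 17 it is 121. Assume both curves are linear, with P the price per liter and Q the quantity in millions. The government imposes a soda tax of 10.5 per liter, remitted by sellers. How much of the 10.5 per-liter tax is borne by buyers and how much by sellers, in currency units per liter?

Demand slope: (107.5 − 116.5)/(19 − 13) = -1.5, so Qd = 136 − 1.5P.
Supply slope: (121 − 119)/(17 − 16) = 2, so Qs = 2P + 87.
Before the tax: set 136 − 1.5P = 2P + 87 → P* = 14, Q* = 115.
With the tax collected from sellers, supply shifts: Qs = 2(P − 10.5) + 87.
New equilibrium: buyers pay 20, sellers receive 9.5, Q = 106. (Wedge: Pb − Ps = 10.5.)
Burden on buyers: 6; on sellers: 4.5. (They sum to 10.5.)

Buyers bear 6 per liter; sellers bear 4.5 per liter.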